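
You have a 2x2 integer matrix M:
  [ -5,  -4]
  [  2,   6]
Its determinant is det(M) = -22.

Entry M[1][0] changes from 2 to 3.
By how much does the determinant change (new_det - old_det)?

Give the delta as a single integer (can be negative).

Cofactor C_10 = 4
Entry delta = 3 - 2 = 1
Det delta = entry_delta * cofactor = 1 * 4 = 4

Answer: 4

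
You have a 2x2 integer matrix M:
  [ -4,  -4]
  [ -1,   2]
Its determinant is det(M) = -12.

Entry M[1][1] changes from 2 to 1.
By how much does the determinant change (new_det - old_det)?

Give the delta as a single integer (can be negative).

Cofactor C_11 = -4
Entry delta = 1 - 2 = -1
Det delta = entry_delta * cofactor = -1 * -4 = 4

Answer: 4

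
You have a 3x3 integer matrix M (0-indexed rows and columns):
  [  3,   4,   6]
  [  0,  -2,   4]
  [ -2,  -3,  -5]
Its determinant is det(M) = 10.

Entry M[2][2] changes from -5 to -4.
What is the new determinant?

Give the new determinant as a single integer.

det is linear in row 2: changing M[2][2] by delta changes det by delta * cofactor(2,2).
Cofactor C_22 = (-1)^(2+2) * minor(2,2) = -6
Entry delta = -4 - -5 = 1
Det delta = 1 * -6 = -6
New det = 10 + -6 = 4

Answer: 4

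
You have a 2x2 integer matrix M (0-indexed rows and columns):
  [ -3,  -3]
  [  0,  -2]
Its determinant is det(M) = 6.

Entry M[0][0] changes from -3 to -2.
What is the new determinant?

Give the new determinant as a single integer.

Answer: 4

Derivation:
det is linear in row 0: changing M[0][0] by delta changes det by delta * cofactor(0,0).
Cofactor C_00 = (-1)^(0+0) * minor(0,0) = -2
Entry delta = -2 - -3 = 1
Det delta = 1 * -2 = -2
New det = 6 + -2 = 4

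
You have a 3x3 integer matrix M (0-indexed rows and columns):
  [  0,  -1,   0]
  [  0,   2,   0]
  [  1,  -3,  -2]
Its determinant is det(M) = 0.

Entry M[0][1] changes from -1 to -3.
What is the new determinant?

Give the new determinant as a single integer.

det is linear in row 0: changing M[0][1] by delta changes det by delta * cofactor(0,1).
Cofactor C_01 = (-1)^(0+1) * minor(0,1) = 0
Entry delta = -3 - -1 = -2
Det delta = -2 * 0 = 0
New det = 0 + 0 = 0

Answer: 0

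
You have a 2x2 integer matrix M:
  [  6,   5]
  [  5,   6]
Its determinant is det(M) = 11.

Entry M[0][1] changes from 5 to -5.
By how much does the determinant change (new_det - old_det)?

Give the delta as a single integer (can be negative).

Cofactor C_01 = -5
Entry delta = -5 - 5 = -10
Det delta = entry_delta * cofactor = -10 * -5 = 50

Answer: 50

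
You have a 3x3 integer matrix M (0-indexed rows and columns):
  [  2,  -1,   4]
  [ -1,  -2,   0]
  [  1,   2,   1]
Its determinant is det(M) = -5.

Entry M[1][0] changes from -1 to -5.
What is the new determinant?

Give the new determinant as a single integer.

Answer: -41

Derivation:
det is linear in row 1: changing M[1][0] by delta changes det by delta * cofactor(1,0).
Cofactor C_10 = (-1)^(1+0) * minor(1,0) = 9
Entry delta = -5 - -1 = -4
Det delta = -4 * 9 = -36
New det = -5 + -36 = -41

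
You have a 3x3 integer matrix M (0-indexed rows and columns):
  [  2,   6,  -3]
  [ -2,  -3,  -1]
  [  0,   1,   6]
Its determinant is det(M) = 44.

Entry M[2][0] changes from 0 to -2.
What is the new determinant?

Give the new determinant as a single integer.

Answer: 74

Derivation:
det is linear in row 2: changing M[2][0] by delta changes det by delta * cofactor(2,0).
Cofactor C_20 = (-1)^(2+0) * minor(2,0) = -15
Entry delta = -2 - 0 = -2
Det delta = -2 * -15 = 30
New det = 44 + 30 = 74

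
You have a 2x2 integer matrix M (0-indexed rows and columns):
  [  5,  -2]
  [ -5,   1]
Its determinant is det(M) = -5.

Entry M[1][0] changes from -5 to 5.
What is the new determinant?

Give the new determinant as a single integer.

det is linear in row 1: changing M[1][0] by delta changes det by delta * cofactor(1,0).
Cofactor C_10 = (-1)^(1+0) * minor(1,0) = 2
Entry delta = 5 - -5 = 10
Det delta = 10 * 2 = 20
New det = -5 + 20 = 15

Answer: 15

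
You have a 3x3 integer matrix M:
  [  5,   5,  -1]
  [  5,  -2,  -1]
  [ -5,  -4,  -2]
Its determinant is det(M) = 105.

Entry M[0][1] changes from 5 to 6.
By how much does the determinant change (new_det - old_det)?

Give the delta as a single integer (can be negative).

Answer: 15

Derivation:
Cofactor C_01 = 15
Entry delta = 6 - 5 = 1
Det delta = entry_delta * cofactor = 1 * 15 = 15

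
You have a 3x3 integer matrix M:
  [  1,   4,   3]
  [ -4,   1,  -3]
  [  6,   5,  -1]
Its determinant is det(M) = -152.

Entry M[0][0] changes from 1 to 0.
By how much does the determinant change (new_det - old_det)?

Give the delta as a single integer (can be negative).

Answer: -14

Derivation:
Cofactor C_00 = 14
Entry delta = 0 - 1 = -1
Det delta = entry_delta * cofactor = -1 * 14 = -14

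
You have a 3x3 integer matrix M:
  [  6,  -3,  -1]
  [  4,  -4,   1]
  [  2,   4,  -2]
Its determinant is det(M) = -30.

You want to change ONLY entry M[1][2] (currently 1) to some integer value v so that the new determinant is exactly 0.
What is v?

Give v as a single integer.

Answer: 0

Derivation:
det is linear in entry M[1][2]: det = old_det + (v - 1) * C_12
Cofactor C_12 = -30
Want det = 0: -30 + (v - 1) * -30 = 0
  (v - 1) = 30 / -30 = -1
  v = 1 + (-1) = 0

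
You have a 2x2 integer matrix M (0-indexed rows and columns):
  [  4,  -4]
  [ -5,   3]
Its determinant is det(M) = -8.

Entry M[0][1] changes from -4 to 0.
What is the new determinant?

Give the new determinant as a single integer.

det is linear in row 0: changing M[0][1] by delta changes det by delta * cofactor(0,1).
Cofactor C_01 = (-1)^(0+1) * minor(0,1) = 5
Entry delta = 0 - -4 = 4
Det delta = 4 * 5 = 20
New det = -8 + 20 = 12

Answer: 12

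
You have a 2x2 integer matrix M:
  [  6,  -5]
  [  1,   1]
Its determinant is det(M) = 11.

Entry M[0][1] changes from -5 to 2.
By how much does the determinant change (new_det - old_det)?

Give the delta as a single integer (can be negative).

Cofactor C_01 = -1
Entry delta = 2 - -5 = 7
Det delta = entry_delta * cofactor = 7 * -1 = -7

Answer: -7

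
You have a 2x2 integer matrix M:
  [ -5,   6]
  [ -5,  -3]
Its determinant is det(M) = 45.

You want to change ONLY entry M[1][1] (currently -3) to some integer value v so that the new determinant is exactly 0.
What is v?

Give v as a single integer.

det is linear in entry M[1][1]: det = old_det + (v - -3) * C_11
Cofactor C_11 = -5
Want det = 0: 45 + (v - -3) * -5 = 0
  (v - -3) = -45 / -5 = 9
  v = -3 + (9) = 6

Answer: 6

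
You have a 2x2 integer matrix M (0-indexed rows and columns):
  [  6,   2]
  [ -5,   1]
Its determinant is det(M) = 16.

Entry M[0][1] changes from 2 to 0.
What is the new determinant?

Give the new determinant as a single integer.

det is linear in row 0: changing M[0][1] by delta changes det by delta * cofactor(0,1).
Cofactor C_01 = (-1)^(0+1) * minor(0,1) = 5
Entry delta = 0 - 2 = -2
Det delta = -2 * 5 = -10
New det = 16 + -10 = 6

Answer: 6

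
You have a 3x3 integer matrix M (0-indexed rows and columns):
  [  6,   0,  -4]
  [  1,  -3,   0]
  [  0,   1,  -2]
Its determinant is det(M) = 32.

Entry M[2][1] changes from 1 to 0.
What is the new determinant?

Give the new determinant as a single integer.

det is linear in row 2: changing M[2][1] by delta changes det by delta * cofactor(2,1).
Cofactor C_21 = (-1)^(2+1) * minor(2,1) = -4
Entry delta = 0 - 1 = -1
Det delta = -1 * -4 = 4
New det = 32 + 4 = 36

Answer: 36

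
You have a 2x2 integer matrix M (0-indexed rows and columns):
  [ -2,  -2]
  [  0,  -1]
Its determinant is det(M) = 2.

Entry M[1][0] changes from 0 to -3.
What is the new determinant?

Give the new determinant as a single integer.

Answer: -4

Derivation:
det is linear in row 1: changing M[1][0] by delta changes det by delta * cofactor(1,0).
Cofactor C_10 = (-1)^(1+0) * minor(1,0) = 2
Entry delta = -3 - 0 = -3
Det delta = -3 * 2 = -6
New det = 2 + -6 = -4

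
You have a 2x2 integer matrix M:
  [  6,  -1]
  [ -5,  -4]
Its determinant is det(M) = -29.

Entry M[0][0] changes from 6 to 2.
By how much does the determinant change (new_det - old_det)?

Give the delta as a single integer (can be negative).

Answer: 16

Derivation:
Cofactor C_00 = -4
Entry delta = 2 - 6 = -4
Det delta = entry_delta * cofactor = -4 * -4 = 16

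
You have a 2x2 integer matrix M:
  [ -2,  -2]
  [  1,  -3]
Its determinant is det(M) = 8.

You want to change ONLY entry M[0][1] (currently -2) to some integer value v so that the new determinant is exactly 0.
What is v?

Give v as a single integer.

det is linear in entry M[0][1]: det = old_det + (v - -2) * C_01
Cofactor C_01 = -1
Want det = 0: 8 + (v - -2) * -1 = 0
  (v - -2) = -8 / -1 = 8
  v = -2 + (8) = 6

Answer: 6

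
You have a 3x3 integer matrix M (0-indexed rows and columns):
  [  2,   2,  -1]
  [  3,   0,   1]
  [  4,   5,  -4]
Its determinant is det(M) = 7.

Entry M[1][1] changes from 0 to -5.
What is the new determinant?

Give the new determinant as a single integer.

Answer: 27

Derivation:
det is linear in row 1: changing M[1][1] by delta changes det by delta * cofactor(1,1).
Cofactor C_11 = (-1)^(1+1) * minor(1,1) = -4
Entry delta = -5 - 0 = -5
Det delta = -5 * -4 = 20
New det = 7 + 20 = 27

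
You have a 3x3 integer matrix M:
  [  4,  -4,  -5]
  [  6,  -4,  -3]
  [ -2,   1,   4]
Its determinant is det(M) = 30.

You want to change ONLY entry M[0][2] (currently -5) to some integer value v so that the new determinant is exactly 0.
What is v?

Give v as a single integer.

Answer: 10

Derivation:
det is linear in entry M[0][2]: det = old_det + (v - -5) * C_02
Cofactor C_02 = -2
Want det = 0: 30 + (v - -5) * -2 = 0
  (v - -5) = -30 / -2 = 15
  v = -5 + (15) = 10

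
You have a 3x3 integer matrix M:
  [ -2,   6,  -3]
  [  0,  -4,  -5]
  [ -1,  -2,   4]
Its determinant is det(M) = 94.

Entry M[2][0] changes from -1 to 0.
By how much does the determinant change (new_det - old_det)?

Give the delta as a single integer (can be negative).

Answer: -42

Derivation:
Cofactor C_20 = -42
Entry delta = 0 - -1 = 1
Det delta = entry_delta * cofactor = 1 * -42 = -42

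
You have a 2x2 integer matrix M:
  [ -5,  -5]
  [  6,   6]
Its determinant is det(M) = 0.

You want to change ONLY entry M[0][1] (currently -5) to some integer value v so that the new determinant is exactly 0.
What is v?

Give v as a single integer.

Answer: -5

Derivation:
det is linear in entry M[0][1]: det = old_det + (v - -5) * C_01
Cofactor C_01 = -6
Want det = 0: 0 + (v - -5) * -6 = 0
  (v - -5) = 0 / -6 = 0
  v = -5 + (0) = -5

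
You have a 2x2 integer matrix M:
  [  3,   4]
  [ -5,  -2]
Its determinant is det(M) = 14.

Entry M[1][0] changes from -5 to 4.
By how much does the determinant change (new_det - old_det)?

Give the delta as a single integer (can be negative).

Answer: -36

Derivation:
Cofactor C_10 = -4
Entry delta = 4 - -5 = 9
Det delta = entry_delta * cofactor = 9 * -4 = -36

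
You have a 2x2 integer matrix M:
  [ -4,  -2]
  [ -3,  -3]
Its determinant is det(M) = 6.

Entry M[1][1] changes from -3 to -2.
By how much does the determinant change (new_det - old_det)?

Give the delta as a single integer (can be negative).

Answer: -4

Derivation:
Cofactor C_11 = -4
Entry delta = -2 - -3 = 1
Det delta = entry_delta * cofactor = 1 * -4 = -4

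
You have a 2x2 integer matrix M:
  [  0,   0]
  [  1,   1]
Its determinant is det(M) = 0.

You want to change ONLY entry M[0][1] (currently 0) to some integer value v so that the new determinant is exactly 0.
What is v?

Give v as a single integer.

Answer: 0

Derivation:
det is linear in entry M[0][1]: det = old_det + (v - 0) * C_01
Cofactor C_01 = -1
Want det = 0: 0 + (v - 0) * -1 = 0
  (v - 0) = 0 / -1 = 0
  v = 0 + (0) = 0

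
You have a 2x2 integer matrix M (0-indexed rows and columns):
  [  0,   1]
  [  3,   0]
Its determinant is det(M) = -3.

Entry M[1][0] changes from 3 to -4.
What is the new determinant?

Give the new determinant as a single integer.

det is linear in row 1: changing M[1][0] by delta changes det by delta * cofactor(1,0).
Cofactor C_10 = (-1)^(1+0) * minor(1,0) = -1
Entry delta = -4 - 3 = -7
Det delta = -7 * -1 = 7
New det = -3 + 7 = 4

Answer: 4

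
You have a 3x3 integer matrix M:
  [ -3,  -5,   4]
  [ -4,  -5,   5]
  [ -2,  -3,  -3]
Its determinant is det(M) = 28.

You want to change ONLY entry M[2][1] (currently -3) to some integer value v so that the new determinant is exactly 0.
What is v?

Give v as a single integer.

det is linear in entry M[2][1]: det = old_det + (v - -3) * C_21
Cofactor C_21 = -1
Want det = 0: 28 + (v - -3) * -1 = 0
  (v - -3) = -28 / -1 = 28
  v = -3 + (28) = 25

Answer: 25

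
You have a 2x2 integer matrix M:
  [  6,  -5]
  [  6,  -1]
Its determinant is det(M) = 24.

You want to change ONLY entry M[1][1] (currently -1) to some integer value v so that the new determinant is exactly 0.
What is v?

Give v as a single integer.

Answer: -5

Derivation:
det is linear in entry M[1][1]: det = old_det + (v - -1) * C_11
Cofactor C_11 = 6
Want det = 0: 24 + (v - -1) * 6 = 0
  (v - -1) = -24 / 6 = -4
  v = -1 + (-4) = -5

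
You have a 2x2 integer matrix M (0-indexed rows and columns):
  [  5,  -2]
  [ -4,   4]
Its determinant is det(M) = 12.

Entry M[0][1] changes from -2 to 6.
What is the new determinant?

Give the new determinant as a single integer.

Answer: 44

Derivation:
det is linear in row 0: changing M[0][1] by delta changes det by delta * cofactor(0,1).
Cofactor C_01 = (-1)^(0+1) * minor(0,1) = 4
Entry delta = 6 - -2 = 8
Det delta = 8 * 4 = 32
New det = 12 + 32 = 44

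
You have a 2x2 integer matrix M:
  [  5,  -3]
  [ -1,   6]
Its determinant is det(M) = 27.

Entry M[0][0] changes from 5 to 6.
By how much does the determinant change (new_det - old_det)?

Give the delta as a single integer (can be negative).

Answer: 6

Derivation:
Cofactor C_00 = 6
Entry delta = 6 - 5 = 1
Det delta = entry_delta * cofactor = 1 * 6 = 6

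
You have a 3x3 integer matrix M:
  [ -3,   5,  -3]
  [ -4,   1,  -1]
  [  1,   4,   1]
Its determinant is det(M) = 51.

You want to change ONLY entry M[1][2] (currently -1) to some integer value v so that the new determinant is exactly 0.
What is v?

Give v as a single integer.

det is linear in entry M[1][2]: det = old_det + (v - -1) * C_12
Cofactor C_12 = 17
Want det = 0: 51 + (v - -1) * 17 = 0
  (v - -1) = -51 / 17 = -3
  v = -1 + (-3) = -4

Answer: -4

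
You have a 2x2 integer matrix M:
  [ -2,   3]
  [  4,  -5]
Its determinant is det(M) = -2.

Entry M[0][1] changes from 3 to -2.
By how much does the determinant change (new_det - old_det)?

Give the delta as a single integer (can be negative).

Cofactor C_01 = -4
Entry delta = -2 - 3 = -5
Det delta = entry_delta * cofactor = -5 * -4 = 20

Answer: 20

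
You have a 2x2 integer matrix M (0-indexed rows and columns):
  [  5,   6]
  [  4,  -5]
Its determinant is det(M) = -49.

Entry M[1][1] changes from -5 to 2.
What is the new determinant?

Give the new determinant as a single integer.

det is linear in row 1: changing M[1][1] by delta changes det by delta * cofactor(1,1).
Cofactor C_11 = (-1)^(1+1) * minor(1,1) = 5
Entry delta = 2 - -5 = 7
Det delta = 7 * 5 = 35
New det = -49 + 35 = -14

Answer: -14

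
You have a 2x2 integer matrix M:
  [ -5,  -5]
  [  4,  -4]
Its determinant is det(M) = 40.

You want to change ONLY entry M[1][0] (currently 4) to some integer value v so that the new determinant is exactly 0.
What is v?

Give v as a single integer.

Answer: -4

Derivation:
det is linear in entry M[1][0]: det = old_det + (v - 4) * C_10
Cofactor C_10 = 5
Want det = 0: 40 + (v - 4) * 5 = 0
  (v - 4) = -40 / 5 = -8
  v = 4 + (-8) = -4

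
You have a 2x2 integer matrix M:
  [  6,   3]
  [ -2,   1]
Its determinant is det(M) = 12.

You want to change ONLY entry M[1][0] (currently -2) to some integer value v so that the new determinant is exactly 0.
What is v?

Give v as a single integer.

det is linear in entry M[1][0]: det = old_det + (v - -2) * C_10
Cofactor C_10 = -3
Want det = 0: 12 + (v - -2) * -3 = 0
  (v - -2) = -12 / -3 = 4
  v = -2 + (4) = 2

Answer: 2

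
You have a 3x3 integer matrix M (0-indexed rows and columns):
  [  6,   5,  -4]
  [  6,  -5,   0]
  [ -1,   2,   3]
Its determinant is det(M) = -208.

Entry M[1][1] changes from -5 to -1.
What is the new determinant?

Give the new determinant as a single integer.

det is linear in row 1: changing M[1][1] by delta changes det by delta * cofactor(1,1).
Cofactor C_11 = (-1)^(1+1) * minor(1,1) = 14
Entry delta = -1 - -5 = 4
Det delta = 4 * 14 = 56
New det = -208 + 56 = -152

Answer: -152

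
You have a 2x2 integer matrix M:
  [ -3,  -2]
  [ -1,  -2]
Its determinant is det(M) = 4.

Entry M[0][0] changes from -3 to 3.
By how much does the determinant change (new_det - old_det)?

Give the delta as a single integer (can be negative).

Cofactor C_00 = -2
Entry delta = 3 - -3 = 6
Det delta = entry_delta * cofactor = 6 * -2 = -12

Answer: -12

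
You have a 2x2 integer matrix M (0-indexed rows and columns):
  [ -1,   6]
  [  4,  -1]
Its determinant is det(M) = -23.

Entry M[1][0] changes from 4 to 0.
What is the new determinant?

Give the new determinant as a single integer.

Answer: 1

Derivation:
det is linear in row 1: changing M[1][0] by delta changes det by delta * cofactor(1,0).
Cofactor C_10 = (-1)^(1+0) * minor(1,0) = -6
Entry delta = 0 - 4 = -4
Det delta = -4 * -6 = 24
New det = -23 + 24 = 1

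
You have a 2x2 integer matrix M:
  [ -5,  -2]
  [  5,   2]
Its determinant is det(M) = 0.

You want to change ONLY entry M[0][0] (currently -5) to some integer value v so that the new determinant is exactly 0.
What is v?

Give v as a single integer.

det is linear in entry M[0][0]: det = old_det + (v - -5) * C_00
Cofactor C_00 = 2
Want det = 0: 0 + (v - -5) * 2 = 0
  (v - -5) = 0 / 2 = 0
  v = -5 + (0) = -5

Answer: -5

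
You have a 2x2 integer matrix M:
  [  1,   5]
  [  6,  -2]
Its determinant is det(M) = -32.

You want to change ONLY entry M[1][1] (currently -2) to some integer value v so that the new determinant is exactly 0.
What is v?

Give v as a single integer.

det is linear in entry M[1][1]: det = old_det + (v - -2) * C_11
Cofactor C_11 = 1
Want det = 0: -32 + (v - -2) * 1 = 0
  (v - -2) = 32 / 1 = 32
  v = -2 + (32) = 30

Answer: 30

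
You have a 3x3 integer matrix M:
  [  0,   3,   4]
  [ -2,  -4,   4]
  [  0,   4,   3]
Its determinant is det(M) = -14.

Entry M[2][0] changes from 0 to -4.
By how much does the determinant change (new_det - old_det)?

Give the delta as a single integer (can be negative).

Cofactor C_20 = 28
Entry delta = -4 - 0 = -4
Det delta = entry_delta * cofactor = -4 * 28 = -112

Answer: -112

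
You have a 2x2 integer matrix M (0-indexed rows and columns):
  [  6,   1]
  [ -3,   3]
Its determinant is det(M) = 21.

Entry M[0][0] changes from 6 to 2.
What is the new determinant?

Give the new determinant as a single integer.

det is linear in row 0: changing M[0][0] by delta changes det by delta * cofactor(0,0).
Cofactor C_00 = (-1)^(0+0) * minor(0,0) = 3
Entry delta = 2 - 6 = -4
Det delta = -4 * 3 = -12
New det = 21 + -12 = 9

Answer: 9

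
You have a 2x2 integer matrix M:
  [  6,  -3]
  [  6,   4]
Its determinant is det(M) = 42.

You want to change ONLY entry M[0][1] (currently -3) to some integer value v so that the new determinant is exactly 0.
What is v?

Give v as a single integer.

det is linear in entry M[0][1]: det = old_det + (v - -3) * C_01
Cofactor C_01 = -6
Want det = 0: 42 + (v - -3) * -6 = 0
  (v - -3) = -42 / -6 = 7
  v = -3 + (7) = 4

Answer: 4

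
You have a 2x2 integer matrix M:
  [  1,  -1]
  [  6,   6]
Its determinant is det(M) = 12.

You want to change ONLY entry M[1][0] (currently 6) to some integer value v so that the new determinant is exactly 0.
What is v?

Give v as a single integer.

det is linear in entry M[1][0]: det = old_det + (v - 6) * C_10
Cofactor C_10 = 1
Want det = 0: 12 + (v - 6) * 1 = 0
  (v - 6) = -12 / 1 = -12
  v = 6 + (-12) = -6

Answer: -6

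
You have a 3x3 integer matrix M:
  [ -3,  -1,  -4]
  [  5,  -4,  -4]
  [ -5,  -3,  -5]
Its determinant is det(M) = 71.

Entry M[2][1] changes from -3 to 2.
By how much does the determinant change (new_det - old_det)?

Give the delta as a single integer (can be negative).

Cofactor C_21 = -32
Entry delta = 2 - -3 = 5
Det delta = entry_delta * cofactor = 5 * -32 = -160

Answer: -160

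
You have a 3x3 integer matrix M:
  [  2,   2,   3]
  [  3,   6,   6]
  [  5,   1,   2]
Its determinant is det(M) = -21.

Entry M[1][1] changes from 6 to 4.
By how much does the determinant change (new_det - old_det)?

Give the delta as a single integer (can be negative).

Cofactor C_11 = -11
Entry delta = 4 - 6 = -2
Det delta = entry_delta * cofactor = -2 * -11 = 22

Answer: 22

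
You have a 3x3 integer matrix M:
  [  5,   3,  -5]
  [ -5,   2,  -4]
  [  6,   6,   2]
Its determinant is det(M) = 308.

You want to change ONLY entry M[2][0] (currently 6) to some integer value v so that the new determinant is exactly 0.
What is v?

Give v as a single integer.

det is linear in entry M[2][0]: det = old_det + (v - 6) * C_20
Cofactor C_20 = -2
Want det = 0: 308 + (v - 6) * -2 = 0
  (v - 6) = -308 / -2 = 154
  v = 6 + (154) = 160

Answer: 160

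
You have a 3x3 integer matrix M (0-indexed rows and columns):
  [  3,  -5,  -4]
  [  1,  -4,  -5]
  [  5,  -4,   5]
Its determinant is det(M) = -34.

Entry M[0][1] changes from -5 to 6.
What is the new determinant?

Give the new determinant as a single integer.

Answer: -364

Derivation:
det is linear in row 0: changing M[0][1] by delta changes det by delta * cofactor(0,1).
Cofactor C_01 = (-1)^(0+1) * minor(0,1) = -30
Entry delta = 6 - -5 = 11
Det delta = 11 * -30 = -330
New det = -34 + -330 = -364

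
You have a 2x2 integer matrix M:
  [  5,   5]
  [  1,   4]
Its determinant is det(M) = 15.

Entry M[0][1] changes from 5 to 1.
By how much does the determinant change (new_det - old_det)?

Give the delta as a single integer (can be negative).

Answer: 4

Derivation:
Cofactor C_01 = -1
Entry delta = 1 - 5 = -4
Det delta = entry_delta * cofactor = -4 * -1 = 4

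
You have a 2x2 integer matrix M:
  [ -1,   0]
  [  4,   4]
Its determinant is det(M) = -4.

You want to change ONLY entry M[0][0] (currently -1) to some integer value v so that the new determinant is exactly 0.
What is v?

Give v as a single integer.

Answer: 0

Derivation:
det is linear in entry M[0][0]: det = old_det + (v - -1) * C_00
Cofactor C_00 = 4
Want det = 0: -4 + (v - -1) * 4 = 0
  (v - -1) = 4 / 4 = 1
  v = -1 + (1) = 0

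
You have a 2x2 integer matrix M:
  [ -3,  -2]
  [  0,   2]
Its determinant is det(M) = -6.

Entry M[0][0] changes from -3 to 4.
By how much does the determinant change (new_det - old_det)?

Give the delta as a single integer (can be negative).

Cofactor C_00 = 2
Entry delta = 4 - -3 = 7
Det delta = entry_delta * cofactor = 7 * 2 = 14

Answer: 14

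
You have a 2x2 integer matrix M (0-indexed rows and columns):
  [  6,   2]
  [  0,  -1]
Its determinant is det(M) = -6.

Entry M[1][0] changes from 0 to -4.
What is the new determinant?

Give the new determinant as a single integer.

det is linear in row 1: changing M[1][0] by delta changes det by delta * cofactor(1,0).
Cofactor C_10 = (-1)^(1+0) * minor(1,0) = -2
Entry delta = -4 - 0 = -4
Det delta = -4 * -2 = 8
New det = -6 + 8 = 2

Answer: 2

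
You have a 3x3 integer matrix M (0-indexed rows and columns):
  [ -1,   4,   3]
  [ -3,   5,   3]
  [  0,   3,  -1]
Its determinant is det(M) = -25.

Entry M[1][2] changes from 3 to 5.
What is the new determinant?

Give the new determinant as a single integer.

Answer: -19

Derivation:
det is linear in row 1: changing M[1][2] by delta changes det by delta * cofactor(1,2).
Cofactor C_12 = (-1)^(1+2) * minor(1,2) = 3
Entry delta = 5 - 3 = 2
Det delta = 2 * 3 = 6
New det = -25 + 6 = -19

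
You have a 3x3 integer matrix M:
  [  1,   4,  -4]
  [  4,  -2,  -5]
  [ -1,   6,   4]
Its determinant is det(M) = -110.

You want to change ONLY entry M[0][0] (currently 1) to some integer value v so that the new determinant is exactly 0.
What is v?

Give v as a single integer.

Answer: 6

Derivation:
det is linear in entry M[0][0]: det = old_det + (v - 1) * C_00
Cofactor C_00 = 22
Want det = 0: -110 + (v - 1) * 22 = 0
  (v - 1) = 110 / 22 = 5
  v = 1 + (5) = 6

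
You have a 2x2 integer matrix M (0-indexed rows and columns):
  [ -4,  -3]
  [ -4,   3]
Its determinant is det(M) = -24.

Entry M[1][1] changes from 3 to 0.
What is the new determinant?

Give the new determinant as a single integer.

Answer: -12

Derivation:
det is linear in row 1: changing M[1][1] by delta changes det by delta * cofactor(1,1).
Cofactor C_11 = (-1)^(1+1) * minor(1,1) = -4
Entry delta = 0 - 3 = -3
Det delta = -3 * -4 = 12
New det = -24 + 12 = -12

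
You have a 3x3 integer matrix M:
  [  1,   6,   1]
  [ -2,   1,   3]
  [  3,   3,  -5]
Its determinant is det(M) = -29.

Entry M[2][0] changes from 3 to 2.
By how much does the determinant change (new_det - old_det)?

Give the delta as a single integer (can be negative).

Answer: -17

Derivation:
Cofactor C_20 = 17
Entry delta = 2 - 3 = -1
Det delta = entry_delta * cofactor = -1 * 17 = -17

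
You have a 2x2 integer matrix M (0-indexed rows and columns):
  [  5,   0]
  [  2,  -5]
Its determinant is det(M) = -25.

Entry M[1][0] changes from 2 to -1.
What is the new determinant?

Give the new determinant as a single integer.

det is linear in row 1: changing M[1][0] by delta changes det by delta * cofactor(1,0).
Cofactor C_10 = (-1)^(1+0) * minor(1,0) = 0
Entry delta = -1 - 2 = -3
Det delta = -3 * 0 = 0
New det = -25 + 0 = -25

Answer: -25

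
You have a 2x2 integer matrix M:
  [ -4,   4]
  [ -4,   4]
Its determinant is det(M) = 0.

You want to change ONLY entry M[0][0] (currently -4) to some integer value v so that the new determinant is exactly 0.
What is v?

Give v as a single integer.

det is linear in entry M[0][0]: det = old_det + (v - -4) * C_00
Cofactor C_00 = 4
Want det = 0: 0 + (v - -4) * 4 = 0
  (v - -4) = 0 / 4 = 0
  v = -4 + (0) = -4

Answer: -4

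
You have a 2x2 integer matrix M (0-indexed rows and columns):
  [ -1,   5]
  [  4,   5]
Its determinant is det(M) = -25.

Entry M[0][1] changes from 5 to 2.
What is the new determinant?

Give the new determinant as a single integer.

Answer: -13

Derivation:
det is linear in row 0: changing M[0][1] by delta changes det by delta * cofactor(0,1).
Cofactor C_01 = (-1)^(0+1) * minor(0,1) = -4
Entry delta = 2 - 5 = -3
Det delta = -3 * -4 = 12
New det = -25 + 12 = -13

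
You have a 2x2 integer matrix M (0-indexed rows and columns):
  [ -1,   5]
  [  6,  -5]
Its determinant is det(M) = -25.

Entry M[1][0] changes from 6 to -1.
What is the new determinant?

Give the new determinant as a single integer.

Answer: 10

Derivation:
det is linear in row 1: changing M[1][0] by delta changes det by delta * cofactor(1,0).
Cofactor C_10 = (-1)^(1+0) * minor(1,0) = -5
Entry delta = -1 - 6 = -7
Det delta = -7 * -5 = 35
New det = -25 + 35 = 10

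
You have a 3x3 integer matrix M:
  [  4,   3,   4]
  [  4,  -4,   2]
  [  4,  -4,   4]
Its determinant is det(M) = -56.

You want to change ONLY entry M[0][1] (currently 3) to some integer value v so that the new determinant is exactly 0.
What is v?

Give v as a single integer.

Answer: -4

Derivation:
det is linear in entry M[0][1]: det = old_det + (v - 3) * C_01
Cofactor C_01 = -8
Want det = 0: -56 + (v - 3) * -8 = 0
  (v - 3) = 56 / -8 = -7
  v = 3 + (-7) = -4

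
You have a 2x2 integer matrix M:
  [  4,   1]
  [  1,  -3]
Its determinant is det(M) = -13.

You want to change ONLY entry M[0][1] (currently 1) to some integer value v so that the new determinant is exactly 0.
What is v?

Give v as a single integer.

det is linear in entry M[0][1]: det = old_det + (v - 1) * C_01
Cofactor C_01 = -1
Want det = 0: -13 + (v - 1) * -1 = 0
  (v - 1) = 13 / -1 = -13
  v = 1 + (-13) = -12

Answer: -12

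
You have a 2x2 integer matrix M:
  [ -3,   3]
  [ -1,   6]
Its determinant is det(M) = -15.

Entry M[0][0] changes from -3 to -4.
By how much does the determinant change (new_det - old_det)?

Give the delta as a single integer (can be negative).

Answer: -6

Derivation:
Cofactor C_00 = 6
Entry delta = -4 - -3 = -1
Det delta = entry_delta * cofactor = -1 * 6 = -6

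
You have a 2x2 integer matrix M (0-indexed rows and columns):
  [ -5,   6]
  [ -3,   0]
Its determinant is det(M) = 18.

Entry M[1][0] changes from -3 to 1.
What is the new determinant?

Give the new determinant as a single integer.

det is linear in row 1: changing M[1][0] by delta changes det by delta * cofactor(1,0).
Cofactor C_10 = (-1)^(1+0) * minor(1,0) = -6
Entry delta = 1 - -3 = 4
Det delta = 4 * -6 = -24
New det = 18 + -24 = -6

Answer: -6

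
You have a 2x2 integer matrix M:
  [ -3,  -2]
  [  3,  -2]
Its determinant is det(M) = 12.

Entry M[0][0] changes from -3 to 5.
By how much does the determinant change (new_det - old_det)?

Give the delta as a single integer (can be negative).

Cofactor C_00 = -2
Entry delta = 5 - -3 = 8
Det delta = entry_delta * cofactor = 8 * -2 = -16

Answer: -16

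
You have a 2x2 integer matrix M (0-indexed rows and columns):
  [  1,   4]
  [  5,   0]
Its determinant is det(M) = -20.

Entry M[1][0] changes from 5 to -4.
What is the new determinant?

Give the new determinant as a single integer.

Answer: 16

Derivation:
det is linear in row 1: changing M[1][0] by delta changes det by delta * cofactor(1,0).
Cofactor C_10 = (-1)^(1+0) * minor(1,0) = -4
Entry delta = -4 - 5 = -9
Det delta = -9 * -4 = 36
New det = -20 + 36 = 16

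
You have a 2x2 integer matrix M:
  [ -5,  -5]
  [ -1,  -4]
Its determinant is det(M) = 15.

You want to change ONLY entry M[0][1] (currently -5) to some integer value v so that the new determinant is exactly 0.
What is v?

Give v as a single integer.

det is linear in entry M[0][1]: det = old_det + (v - -5) * C_01
Cofactor C_01 = 1
Want det = 0: 15 + (v - -5) * 1 = 0
  (v - -5) = -15 / 1 = -15
  v = -5 + (-15) = -20

Answer: -20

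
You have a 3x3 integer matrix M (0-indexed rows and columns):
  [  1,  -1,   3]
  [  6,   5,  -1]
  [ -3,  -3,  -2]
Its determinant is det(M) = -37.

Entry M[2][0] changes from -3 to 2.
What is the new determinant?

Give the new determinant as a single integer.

Answer: -107

Derivation:
det is linear in row 2: changing M[2][0] by delta changes det by delta * cofactor(2,0).
Cofactor C_20 = (-1)^(2+0) * minor(2,0) = -14
Entry delta = 2 - -3 = 5
Det delta = 5 * -14 = -70
New det = -37 + -70 = -107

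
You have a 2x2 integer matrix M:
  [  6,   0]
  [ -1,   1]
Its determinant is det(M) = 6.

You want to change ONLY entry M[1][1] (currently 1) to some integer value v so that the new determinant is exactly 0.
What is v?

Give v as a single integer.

det is linear in entry M[1][1]: det = old_det + (v - 1) * C_11
Cofactor C_11 = 6
Want det = 0: 6 + (v - 1) * 6 = 0
  (v - 1) = -6 / 6 = -1
  v = 1 + (-1) = 0

Answer: 0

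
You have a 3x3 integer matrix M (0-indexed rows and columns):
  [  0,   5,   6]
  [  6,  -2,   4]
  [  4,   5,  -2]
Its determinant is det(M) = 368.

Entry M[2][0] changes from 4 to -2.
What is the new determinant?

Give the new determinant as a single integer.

Answer: 176

Derivation:
det is linear in row 2: changing M[2][0] by delta changes det by delta * cofactor(2,0).
Cofactor C_20 = (-1)^(2+0) * minor(2,0) = 32
Entry delta = -2 - 4 = -6
Det delta = -6 * 32 = -192
New det = 368 + -192 = 176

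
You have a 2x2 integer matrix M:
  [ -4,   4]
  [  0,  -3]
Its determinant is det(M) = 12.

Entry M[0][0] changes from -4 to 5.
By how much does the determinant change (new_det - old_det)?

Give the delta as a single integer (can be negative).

Cofactor C_00 = -3
Entry delta = 5 - -4 = 9
Det delta = entry_delta * cofactor = 9 * -3 = -27

Answer: -27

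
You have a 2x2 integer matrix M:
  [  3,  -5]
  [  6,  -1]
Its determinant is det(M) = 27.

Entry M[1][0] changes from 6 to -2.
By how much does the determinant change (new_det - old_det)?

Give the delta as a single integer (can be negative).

Cofactor C_10 = 5
Entry delta = -2 - 6 = -8
Det delta = entry_delta * cofactor = -8 * 5 = -40

Answer: -40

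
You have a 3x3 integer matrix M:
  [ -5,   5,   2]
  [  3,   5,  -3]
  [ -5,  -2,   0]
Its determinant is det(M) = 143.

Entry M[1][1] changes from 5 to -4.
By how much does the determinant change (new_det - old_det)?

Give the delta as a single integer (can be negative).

Answer: -90

Derivation:
Cofactor C_11 = 10
Entry delta = -4 - 5 = -9
Det delta = entry_delta * cofactor = -9 * 10 = -90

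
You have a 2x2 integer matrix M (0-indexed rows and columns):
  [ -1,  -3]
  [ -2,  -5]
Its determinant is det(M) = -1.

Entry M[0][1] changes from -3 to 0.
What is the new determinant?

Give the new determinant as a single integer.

det is linear in row 0: changing M[0][1] by delta changes det by delta * cofactor(0,1).
Cofactor C_01 = (-1)^(0+1) * minor(0,1) = 2
Entry delta = 0 - -3 = 3
Det delta = 3 * 2 = 6
New det = -1 + 6 = 5

Answer: 5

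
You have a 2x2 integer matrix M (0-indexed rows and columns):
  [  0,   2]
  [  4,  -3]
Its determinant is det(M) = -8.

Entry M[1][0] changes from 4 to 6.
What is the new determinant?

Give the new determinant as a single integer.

det is linear in row 1: changing M[1][0] by delta changes det by delta * cofactor(1,0).
Cofactor C_10 = (-1)^(1+0) * minor(1,0) = -2
Entry delta = 6 - 4 = 2
Det delta = 2 * -2 = -4
New det = -8 + -4 = -12

Answer: -12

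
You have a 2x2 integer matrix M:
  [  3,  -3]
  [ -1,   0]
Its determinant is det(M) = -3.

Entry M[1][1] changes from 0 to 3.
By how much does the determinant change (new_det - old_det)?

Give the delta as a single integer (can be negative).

Answer: 9

Derivation:
Cofactor C_11 = 3
Entry delta = 3 - 0 = 3
Det delta = entry_delta * cofactor = 3 * 3 = 9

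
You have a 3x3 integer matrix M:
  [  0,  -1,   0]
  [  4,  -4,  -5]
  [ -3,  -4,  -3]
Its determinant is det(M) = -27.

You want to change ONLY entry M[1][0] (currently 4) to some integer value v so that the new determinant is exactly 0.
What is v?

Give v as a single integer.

Answer: -5

Derivation:
det is linear in entry M[1][0]: det = old_det + (v - 4) * C_10
Cofactor C_10 = -3
Want det = 0: -27 + (v - 4) * -3 = 0
  (v - 4) = 27 / -3 = -9
  v = 4 + (-9) = -5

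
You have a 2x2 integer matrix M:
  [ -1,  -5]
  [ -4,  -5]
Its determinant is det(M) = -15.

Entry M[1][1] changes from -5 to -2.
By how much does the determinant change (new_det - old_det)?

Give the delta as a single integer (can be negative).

Cofactor C_11 = -1
Entry delta = -2 - -5 = 3
Det delta = entry_delta * cofactor = 3 * -1 = -3

Answer: -3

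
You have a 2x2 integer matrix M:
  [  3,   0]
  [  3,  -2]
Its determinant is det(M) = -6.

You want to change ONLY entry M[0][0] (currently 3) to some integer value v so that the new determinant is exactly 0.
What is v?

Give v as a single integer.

det is linear in entry M[0][0]: det = old_det + (v - 3) * C_00
Cofactor C_00 = -2
Want det = 0: -6 + (v - 3) * -2 = 0
  (v - 3) = 6 / -2 = -3
  v = 3 + (-3) = 0

Answer: 0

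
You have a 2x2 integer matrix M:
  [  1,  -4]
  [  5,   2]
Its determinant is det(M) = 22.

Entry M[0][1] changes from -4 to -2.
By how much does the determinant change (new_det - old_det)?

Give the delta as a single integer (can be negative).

Cofactor C_01 = -5
Entry delta = -2 - -4 = 2
Det delta = entry_delta * cofactor = 2 * -5 = -10

Answer: -10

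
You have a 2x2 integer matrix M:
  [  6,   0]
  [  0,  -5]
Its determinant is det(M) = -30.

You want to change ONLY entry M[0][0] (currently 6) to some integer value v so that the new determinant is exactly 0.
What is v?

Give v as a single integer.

det is linear in entry M[0][0]: det = old_det + (v - 6) * C_00
Cofactor C_00 = -5
Want det = 0: -30 + (v - 6) * -5 = 0
  (v - 6) = 30 / -5 = -6
  v = 6 + (-6) = 0

Answer: 0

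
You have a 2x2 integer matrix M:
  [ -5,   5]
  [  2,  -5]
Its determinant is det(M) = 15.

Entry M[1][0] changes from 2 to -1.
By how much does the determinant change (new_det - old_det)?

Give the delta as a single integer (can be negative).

Cofactor C_10 = -5
Entry delta = -1 - 2 = -3
Det delta = entry_delta * cofactor = -3 * -5 = 15

Answer: 15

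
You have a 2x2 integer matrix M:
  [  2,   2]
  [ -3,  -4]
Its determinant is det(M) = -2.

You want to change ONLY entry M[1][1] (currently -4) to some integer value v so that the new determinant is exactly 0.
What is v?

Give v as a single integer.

Answer: -3

Derivation:
det is linear in entry M[1][1]: det = old_det + (v - -4) * C_11
Cofactor C_11 = 2
Want det = 0: -2 + (v - -4) * 2 = 0
  (v - -4) = 2 / 2 = 1
  v = -4 + (1) = -3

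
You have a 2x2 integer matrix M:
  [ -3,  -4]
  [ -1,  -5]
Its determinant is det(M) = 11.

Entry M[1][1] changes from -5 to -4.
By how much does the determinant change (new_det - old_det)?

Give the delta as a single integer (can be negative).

Cofactor C_11 = -3
Entry delta = -4 - -5 = 1
Det delta = entry_delta * cofactor = 1 * -3 = -3

Answer: -3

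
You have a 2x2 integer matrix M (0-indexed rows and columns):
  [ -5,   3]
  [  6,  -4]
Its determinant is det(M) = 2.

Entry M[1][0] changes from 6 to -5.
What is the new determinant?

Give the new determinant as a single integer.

det is linear in row 1: changing M[1][0] by delta changes det by delta * cofactor(1,0).
Cofactor C_10 = (-1)^(1+0) * minor(1,0) = -3
Entry delta = -5 - 6 = -11
Det delta = -11 * -3 = 33
New det = 2 + 33 = 35

Answer: 35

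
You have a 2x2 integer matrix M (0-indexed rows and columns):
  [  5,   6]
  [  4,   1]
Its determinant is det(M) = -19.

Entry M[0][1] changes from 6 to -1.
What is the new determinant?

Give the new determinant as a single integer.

Answer: 9

Derivation:
det is linear in row 0: changing M[0][1] by delta changes det by delta * cofactor(0,1).
Cofactor C_01 = (-1)^(0+1) * minor(0,1) = -4
Entry delta = -1 - 6 = -7
Det delta = -7 * -4 = 28
New det = -19 + 28 = 9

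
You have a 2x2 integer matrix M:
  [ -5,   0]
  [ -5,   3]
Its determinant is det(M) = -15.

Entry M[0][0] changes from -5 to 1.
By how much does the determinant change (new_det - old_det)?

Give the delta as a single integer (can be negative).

Answer: 18

Derivation:
Cofactor C_00 = 3
Entry delta = 1 - -5 = 6
Det delta = entry_delta * cofactor = 6 * 3 = 18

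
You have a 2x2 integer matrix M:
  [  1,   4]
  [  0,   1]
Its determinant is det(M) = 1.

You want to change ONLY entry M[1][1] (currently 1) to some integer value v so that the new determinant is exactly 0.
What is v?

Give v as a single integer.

det is linear in entry M[1][1]: det = old_det + (v - 1) * C_11
Cofactor C_11 = 1
Want det = 0: 1 + (v - 1) * 1 = 0
  (v - 1) = -1 / 1 = -1
  v = 1 + (-1) = 0

Answer: 0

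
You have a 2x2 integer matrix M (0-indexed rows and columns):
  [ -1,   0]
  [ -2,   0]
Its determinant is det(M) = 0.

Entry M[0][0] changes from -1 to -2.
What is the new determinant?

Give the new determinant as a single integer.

Answer: 0

Derivation:
det is linear in row 0: changing M[0][0] by delta changes det by delta * cofactor(0,0).
Cofactor C_00 = (-1)^(0+0) * minor(0,0) = 0
Entry delta = -2 - -1 = -1
Det delta = -1 * 0 = 0
New det = 0 + 0 = 0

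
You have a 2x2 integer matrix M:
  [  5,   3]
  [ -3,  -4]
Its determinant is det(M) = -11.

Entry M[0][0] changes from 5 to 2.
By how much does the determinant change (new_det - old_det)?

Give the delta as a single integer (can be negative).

Answer: 12

Derivation:
Cofactor C_00 = -4
Entry delta = 2 - 5 = -3
Det delta = entry_delta * cofactor = -3 * -4 = 12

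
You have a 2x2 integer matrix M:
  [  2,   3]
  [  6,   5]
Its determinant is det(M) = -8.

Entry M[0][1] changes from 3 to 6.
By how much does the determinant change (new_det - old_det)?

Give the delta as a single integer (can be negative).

Answer: -18

Derivation:
Cofactor C_01 = -6
Entry delta = 6 - 3 = 3
Det delta = entry_delta * cofactor = 3 * -6 = -18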